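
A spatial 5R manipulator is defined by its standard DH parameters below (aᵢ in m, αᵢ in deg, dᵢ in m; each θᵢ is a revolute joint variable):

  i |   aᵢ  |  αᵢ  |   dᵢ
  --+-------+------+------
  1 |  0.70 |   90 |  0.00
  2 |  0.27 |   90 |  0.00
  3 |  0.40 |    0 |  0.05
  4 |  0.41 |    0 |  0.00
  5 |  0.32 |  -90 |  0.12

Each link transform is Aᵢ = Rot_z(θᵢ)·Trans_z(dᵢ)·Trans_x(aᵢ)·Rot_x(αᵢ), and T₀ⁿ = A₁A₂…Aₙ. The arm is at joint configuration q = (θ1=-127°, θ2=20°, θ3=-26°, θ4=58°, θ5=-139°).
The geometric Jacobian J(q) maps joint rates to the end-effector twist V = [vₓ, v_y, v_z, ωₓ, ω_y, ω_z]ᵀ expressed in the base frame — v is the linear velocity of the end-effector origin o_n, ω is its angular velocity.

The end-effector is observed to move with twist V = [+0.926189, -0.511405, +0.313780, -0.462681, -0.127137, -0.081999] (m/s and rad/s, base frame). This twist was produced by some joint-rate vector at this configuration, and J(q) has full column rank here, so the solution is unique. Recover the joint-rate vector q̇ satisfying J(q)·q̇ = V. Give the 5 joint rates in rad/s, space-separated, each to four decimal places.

0.9620 0.2930 0.4540 0.7580 -0.1010

o_n = [-0.7451, -1.4276, 0.1425]
J₁: ẑ×o_n = [1.4276, -0.7451, 0.0000], ω = ẑ
J2: z=[-0.7986, 0.6018, 0.0000] o=[-0.4213, -0.5590, 0.0000] → [0.0857, 0.1138, 0.8885, -0.7986, 0.6018, 0.0000]
J3: z=[-0.2058, -0.2731, -0.9397] o=[-0.5740, -0.7617, 0.0923] → [-0.6394, 0.1711, 0.0903, -0.2058, -0.2731, -0.9397]
J4: z=[-0.2058, -0.2731, -0.9397] o=[-0.6475, -1.1507, 0.1683] → [-0.2532, 0.0863, 0.0304, -0.2058, -0.2731, -0.9397]
J5: z=[-0.2058, -0.2731, -0.9397] o=[-1.0177, -1.2808, 0.2872] → [-0.0983, -0.2860, 0.1047, -0.2058, -0.2731, -0.9397]
q̇ = J⁺·V = [0.9620, 0.2930, 0.4540, 0.7580, -0.1010]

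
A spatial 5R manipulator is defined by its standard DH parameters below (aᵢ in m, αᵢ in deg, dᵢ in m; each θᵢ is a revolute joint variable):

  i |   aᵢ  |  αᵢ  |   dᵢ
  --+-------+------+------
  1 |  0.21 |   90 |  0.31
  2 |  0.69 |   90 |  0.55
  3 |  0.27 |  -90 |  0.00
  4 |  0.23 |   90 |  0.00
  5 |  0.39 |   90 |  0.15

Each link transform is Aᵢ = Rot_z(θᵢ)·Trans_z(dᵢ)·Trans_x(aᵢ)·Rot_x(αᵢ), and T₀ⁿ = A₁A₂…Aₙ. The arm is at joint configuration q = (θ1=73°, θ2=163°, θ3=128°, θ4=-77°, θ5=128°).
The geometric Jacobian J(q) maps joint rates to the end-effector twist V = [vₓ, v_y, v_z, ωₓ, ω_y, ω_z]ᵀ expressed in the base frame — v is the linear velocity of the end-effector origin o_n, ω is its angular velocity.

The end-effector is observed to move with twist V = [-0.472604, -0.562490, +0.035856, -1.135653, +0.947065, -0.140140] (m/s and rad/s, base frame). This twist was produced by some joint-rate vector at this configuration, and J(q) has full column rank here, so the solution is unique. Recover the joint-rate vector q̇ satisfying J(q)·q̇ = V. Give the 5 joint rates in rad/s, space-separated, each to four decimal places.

-0.9610 -0.1450 0.7750 0.9930 0.7900

o_n = [0.3958, -0.2671, 0.4419]
J₁: ẑ×o_n = [0.2671, 0.3958, -0.0000], ω = ẑ
J2: z=[0.9563, -0.2924, 0.0000] o=[0.0614, 0.2008, 0.3100] → [-0.0386, -0.1261, -0.3497, 0.9563, -0.2924, 0.0000]
J3: z=[0.0855, 0.2796, 0.9563] o=[0.3944, -0.5910, 0.5117] → [-0.3293, 0.0073, 0.0273, 0.0855, 0.2796, 0.9563]
J4: z=[-0.3684, 0.9007, -0.2304] o=[0.6444, -0.5012, 0.4631] → [0.0348, 0.0494, 0.1376, -0.3684, 0.9007, -0.2304]
J5: z=[-0.8828, -0.2612, 0.3905] o=[0.7114, -0.4213, 0.6681] → [-0.0011, -0.3230, -0.2186, -0.8828, -0.2612, 0.3905]
q̇ = J⁺·V = [-0.9610, -0.1450, 0.7750, 0.9930, 0.7900]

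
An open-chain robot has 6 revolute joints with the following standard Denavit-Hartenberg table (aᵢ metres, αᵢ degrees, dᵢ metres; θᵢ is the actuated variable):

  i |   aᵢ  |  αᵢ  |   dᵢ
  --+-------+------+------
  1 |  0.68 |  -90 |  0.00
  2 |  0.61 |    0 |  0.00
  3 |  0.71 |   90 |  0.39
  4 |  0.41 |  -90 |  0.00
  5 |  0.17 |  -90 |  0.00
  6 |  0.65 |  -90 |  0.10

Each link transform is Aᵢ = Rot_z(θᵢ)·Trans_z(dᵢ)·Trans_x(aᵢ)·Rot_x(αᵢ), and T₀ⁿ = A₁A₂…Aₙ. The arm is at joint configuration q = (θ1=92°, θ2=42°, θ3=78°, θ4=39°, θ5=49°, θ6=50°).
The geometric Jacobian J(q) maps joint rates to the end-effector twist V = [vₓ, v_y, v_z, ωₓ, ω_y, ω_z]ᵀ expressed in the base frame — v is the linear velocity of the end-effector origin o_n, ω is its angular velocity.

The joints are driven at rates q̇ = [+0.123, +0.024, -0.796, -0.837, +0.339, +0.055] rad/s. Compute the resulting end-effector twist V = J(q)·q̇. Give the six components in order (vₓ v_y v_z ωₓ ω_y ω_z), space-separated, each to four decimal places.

0.8536 0.7921 -0.8524 0.5564 -0.6143 0.7722

o_n = [-0.4525, -0.1151, -1.5245]
J₁: ẑ×o_n = [0.1151, -0.4525, 0.0000], ω = ẑ
J2: z=[-0.9994, -0.0349, 0.0000] o=[-0.0237, 0.6796, 0.0000] → [0.0532, -1.5236, 0.7792, -0.9994, -0.0349, 0.0000]
J3: z=[-0.9994, -0.0349, 0.0000] o=[-0.0396, 1.1326, -0.4082] → [0.0390, -1.1156, 1.2325, -0.9994, -0.0349, 0.0000]
J4: z=[-0.0302, 0.8655, -0.5000] o=[-0.4169, 0.7642, -1.0230] → [-0.8737, 0.0026, 0.0574, -0.0302, 0.8655, -0.5000]
J5: z=[-0.7877, 0.2873, 0.5450] o=[-0.6692, 0.5960, -1.2990] → [0.3227, -0.0595, 0.4978, -0.7877, 0.2873, 0.5450]
J6: z=[0.4843, -0.2582, 0.8360] o=[-0.7340, 0.4392, -1.3099] → [0.5188, 0.3392, -0.1957, 0.4843, -0.2582, 0.8360]
V = J·q̇ = [0.8536, 0.7921, -0.8524, 0.5564, -0.6143, 0.7722]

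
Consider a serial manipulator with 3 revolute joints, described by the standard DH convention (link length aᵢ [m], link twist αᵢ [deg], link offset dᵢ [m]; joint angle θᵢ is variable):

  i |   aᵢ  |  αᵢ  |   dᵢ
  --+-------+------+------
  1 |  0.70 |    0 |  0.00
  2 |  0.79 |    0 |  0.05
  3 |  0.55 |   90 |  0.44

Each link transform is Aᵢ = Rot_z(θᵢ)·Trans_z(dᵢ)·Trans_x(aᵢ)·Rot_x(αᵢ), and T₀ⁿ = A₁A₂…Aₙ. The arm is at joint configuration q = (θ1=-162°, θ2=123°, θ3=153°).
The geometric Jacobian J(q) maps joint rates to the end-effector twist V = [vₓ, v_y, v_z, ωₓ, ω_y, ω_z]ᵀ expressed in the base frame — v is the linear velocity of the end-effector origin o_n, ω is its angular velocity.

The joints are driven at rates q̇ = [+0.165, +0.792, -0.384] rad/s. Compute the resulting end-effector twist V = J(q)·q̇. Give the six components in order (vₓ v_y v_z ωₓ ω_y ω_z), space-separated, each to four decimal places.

o_n = [-0.2755, -0.2110, 0.4900]
J₁: ẑ×o_n = [0.2110, -0.2755, 0.0000], ω = ẑ
J2: z=[0.0000, 0.0000, 1.0000] o=[-0.6657, -0.2163, 0.0000] → [-0.0053, 0.3902, 0.0000, 0.0000, 0.0000, 1.0000]
J3: z=[0.0000, 0.0000, 1.0000] o=[-0.0518, -0.7135, 0.0500] → [-0.5025, -0.2237, 0.0000, 0.0000, 0.0000, 1.0000]
V = J·q̇ = [0.2236, 0.3495, 0.0000, 0.0000, 0.0000, 0.5730]

0.2236 0.3495 0.0000 0.0000 0.0000 0.5730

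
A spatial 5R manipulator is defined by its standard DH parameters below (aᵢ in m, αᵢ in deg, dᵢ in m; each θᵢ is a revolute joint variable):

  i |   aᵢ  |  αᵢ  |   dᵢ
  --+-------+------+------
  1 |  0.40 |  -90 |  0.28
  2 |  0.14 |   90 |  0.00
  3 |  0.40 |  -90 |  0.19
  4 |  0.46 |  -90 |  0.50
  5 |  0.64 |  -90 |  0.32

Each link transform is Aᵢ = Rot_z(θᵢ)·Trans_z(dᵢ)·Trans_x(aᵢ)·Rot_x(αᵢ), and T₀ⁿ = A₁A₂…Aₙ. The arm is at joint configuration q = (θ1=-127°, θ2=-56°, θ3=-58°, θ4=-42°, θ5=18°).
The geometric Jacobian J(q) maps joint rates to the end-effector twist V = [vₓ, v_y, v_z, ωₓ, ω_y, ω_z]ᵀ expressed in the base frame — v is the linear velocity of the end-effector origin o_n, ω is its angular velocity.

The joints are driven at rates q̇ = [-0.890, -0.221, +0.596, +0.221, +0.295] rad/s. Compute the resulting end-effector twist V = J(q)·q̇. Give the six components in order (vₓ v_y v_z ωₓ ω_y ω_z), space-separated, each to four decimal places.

0.4455 0.5623 0.2845 -0.1270 0.2823 -0.4372

o_n = [-1.1182, 0.2344, 1.6004]
J₁: ẑ×o_n = [-0.2344, -1.1182, 0.0000], ω = ẑ
J2: z=[0.7986, -0.6018, 0.0000] o=[-0.2407, -0.3195, 0.2800] → [-0.7946, -1.0545, -0.0857, 0.7986, -0.6018, 0.0000]
J3: z=[0.4989, 0.6621, 0.5592] o=[-0.2878, -0.3820, 0.3961] → [0.4527, -1.0652, 0.8574, 0.4989, 0.6621, 0.5592]
J4: z=[0.1378, -0.6976, 0.7031] o=[-0.5353, -0.1467, 0.6780] → [-0.9114, -0.5370, -0.3542, 0.1378, -0.6976, 0.7031]
J5: z=[-0.9433, -0.3089, -0.1216] o=[-0.6053, -0.1982, 1.3519] → [-0.0242, 0.2968, -0.5665, -0.9433, -0.3089, -0.1216]
V = J·q̇ = [0.4455, 0.5623, 0.2845, -0.1270, 0.2823, -0.4372]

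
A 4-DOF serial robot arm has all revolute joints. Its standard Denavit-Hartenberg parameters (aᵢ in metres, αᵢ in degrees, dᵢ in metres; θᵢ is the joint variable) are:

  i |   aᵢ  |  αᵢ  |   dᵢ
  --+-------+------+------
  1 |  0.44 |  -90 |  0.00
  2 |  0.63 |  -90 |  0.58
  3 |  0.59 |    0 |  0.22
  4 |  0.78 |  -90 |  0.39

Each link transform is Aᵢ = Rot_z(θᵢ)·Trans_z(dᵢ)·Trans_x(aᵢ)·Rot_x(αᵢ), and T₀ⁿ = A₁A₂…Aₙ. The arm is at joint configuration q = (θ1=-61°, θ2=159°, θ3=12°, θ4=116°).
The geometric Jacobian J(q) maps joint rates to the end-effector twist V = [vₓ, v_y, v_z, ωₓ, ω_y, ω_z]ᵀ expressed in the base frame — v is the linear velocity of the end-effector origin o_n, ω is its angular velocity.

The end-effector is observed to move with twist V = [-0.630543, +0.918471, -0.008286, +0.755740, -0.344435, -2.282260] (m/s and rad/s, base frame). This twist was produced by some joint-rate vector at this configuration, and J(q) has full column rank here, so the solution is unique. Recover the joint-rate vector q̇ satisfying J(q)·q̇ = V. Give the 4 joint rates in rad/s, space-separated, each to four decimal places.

-0.5430 0.4940 -0.9360 -0.9270

o_n = [-0.3593, 0.3236, 0.3090]
J₁: ẑ×o_n = [-0.3236, -0.3593, 0.0000], ω = ẑ
J2: z=[0.8746, 0.4848, 0.0000] o=[0.2133, -0.3848, 0.0000] → [0.1498, -0.2702, 0.8972, 0.8746, 0.4848, 0.0000]
J3: z=[-0.1737, 0.3134, 0.9336] o=[0.4355, 0.4108, -0.2258] → [0.2490, -0.6490, 0.2642, -0.1737, 0.3134, 0.9336]
J4: z=[-0.1737, 0.3134, 0.9336] o=[0.0287, 0.8915, -0.2272] → [0.6982, -0.2691, 0.2203, -0.1737, 0.3134, 0.9336]
q̇ = J⁺·V = [-0.5430, 0.4940, -0.9360, -0.9270]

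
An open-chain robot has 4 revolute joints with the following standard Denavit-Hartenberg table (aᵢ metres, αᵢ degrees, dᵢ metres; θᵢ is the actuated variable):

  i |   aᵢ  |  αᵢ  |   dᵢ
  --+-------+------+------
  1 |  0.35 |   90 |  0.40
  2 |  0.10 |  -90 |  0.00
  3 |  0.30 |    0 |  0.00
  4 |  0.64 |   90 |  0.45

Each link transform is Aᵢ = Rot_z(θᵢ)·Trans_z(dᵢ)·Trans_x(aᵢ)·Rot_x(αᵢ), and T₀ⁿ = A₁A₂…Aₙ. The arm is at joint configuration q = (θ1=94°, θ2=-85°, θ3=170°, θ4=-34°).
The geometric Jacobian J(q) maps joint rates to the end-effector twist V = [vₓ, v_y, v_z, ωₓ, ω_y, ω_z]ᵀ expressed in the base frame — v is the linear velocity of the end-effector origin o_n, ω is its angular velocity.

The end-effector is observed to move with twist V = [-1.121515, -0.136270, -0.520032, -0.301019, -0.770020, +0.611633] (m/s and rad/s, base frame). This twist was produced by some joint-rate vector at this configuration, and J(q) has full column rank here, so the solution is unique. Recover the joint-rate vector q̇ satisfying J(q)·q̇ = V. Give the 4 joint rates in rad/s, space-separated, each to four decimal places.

o_n = [-0.5472, 0.7047, 1.0925]
J₁: ẑ×o_n = [-0.7047, -0.5472, 0.0000], ω = ẑ
J2: z=[0.9976, 0.0698, 0.0000] o=[-0.0244, 0.3491, 0.4000] → [0.0483, -0.6909, 0.3911, 0.9976, 0.0698, 0.0000]
J3: z=[-0.0695, 0.9938, 0.0872] o=[-0.0250, 0.3578, 0.3004] → [0.7570, 0.0095, 0.4948, -0.0695, 0.9938, 0.0872]
J4: z=[-0.0695, 0.9938, 0.0872] o=[-0.0752, 0.3285, 0.5947] → [0.4620, -0.0065, 0.4429, -0.0695, 0.9938, 0.0872]
q̇ = J⁺·V = [0.6770, -0.3540, -0.9520, 0.2020]

0.6770 -0.3540 -0.9520 0.2020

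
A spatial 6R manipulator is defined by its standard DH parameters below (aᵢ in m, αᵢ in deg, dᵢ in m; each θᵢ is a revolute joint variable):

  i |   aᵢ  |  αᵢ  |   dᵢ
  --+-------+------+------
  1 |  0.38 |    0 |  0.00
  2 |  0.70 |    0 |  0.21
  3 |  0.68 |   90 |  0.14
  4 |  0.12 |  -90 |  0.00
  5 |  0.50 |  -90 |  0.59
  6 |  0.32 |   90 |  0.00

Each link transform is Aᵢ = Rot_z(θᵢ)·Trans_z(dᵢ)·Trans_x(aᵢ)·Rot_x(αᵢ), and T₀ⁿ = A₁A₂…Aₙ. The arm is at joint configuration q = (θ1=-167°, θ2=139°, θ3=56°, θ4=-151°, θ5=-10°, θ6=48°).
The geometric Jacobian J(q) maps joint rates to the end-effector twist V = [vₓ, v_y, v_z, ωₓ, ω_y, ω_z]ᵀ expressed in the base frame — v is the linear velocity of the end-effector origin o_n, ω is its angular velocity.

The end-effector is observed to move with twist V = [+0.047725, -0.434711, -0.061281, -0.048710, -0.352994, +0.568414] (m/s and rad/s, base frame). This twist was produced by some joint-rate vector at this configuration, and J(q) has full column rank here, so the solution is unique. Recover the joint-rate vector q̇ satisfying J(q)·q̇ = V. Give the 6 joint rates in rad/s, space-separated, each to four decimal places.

-0.3350 -0.0900 0.5180 0.0170 -0.5170 -0.2760

o_n = [0.4214, -0.4622, -0.3572]
J₁: ẑ×o_n = [0.4622, 0.4214, -0.0000], ω = ẑ
J2: z=[0.0000, 0.0000, 1.0000] o=[-0.3703, -0.0855, 0.0000] → [0.3768, 0.7917, -0.0000, 0.0000, 0.0000, 1.0000]
J3: z=[0.0000, 0.0000, 1.0000] o=[0.2478, -0.4141, 0.2100] → [0.0481, 0.1736, -0.0000, 0.0000, 0.0000, 1.0000]
J4: z=[0.4695, -0.8829, 0.0000] o=[0.8482, -0.0949, 0.3500] → [0.6244, 0.3320, -0.5493, 0.4695, -0.8829, 0.0000]
J5: z=[0.4281, 0.2276, -0.8746] o=[0.7555, -0.1441, 0.2918] → [-0.4259, 0.5700, -0.0601, 0.4281, 0.2276, -0.8746]
J6: z=[-0.5964, 0.7982, -0.0842] o=[0.6686, -0.2887, -0.4629] → [0.0698, 0.0839, 0.3008, -0.5964, 0.7982, -0.0842]
q̇ = J⁺·V = [-0.3350, -0.0900, 0.5180, 0.0170, -0.5170, -0.2760]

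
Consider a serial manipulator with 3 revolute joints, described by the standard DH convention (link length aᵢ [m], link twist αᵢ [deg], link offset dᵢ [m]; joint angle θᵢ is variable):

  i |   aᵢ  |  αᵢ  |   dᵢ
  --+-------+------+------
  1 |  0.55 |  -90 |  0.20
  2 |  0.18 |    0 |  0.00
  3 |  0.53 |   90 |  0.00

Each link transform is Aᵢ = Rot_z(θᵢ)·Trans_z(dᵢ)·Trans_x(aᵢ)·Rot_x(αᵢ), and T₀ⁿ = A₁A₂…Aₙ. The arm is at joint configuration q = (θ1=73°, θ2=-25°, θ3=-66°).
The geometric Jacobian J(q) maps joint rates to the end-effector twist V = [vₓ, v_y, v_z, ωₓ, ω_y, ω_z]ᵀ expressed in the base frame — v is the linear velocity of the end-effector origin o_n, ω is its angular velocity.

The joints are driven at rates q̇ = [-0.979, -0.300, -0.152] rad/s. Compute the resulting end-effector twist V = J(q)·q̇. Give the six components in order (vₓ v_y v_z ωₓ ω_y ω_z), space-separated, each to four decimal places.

0.5823 -0.4524 0.0448 0.4322 -0.1322 -0.9790

o_n = [0.2058, 0.6731, 0.8060]
J₁: ẑ×o_n = [-0.6731, 0.2058, 0.0000], ω = ẑ
J2: z=[-0.9563, 0.2924, 0.0000] o=[0.1608, 0.5260, 0.2000] → [0.1772, 0.5795, -0.1539, -0.9563, 0.2924, 0.0000]
J3: z=[-0.9563, 0.2924, 0.0000] o=[0.2085, 0.6820, 0.2761] → [0.1549, 0.5068, 0.0092, -0.9563, 0.2924, 0.0000]
V = J·q̇ = [0.5823, -0.4524, 0.0448, 0.4322, -0.1322, -0.9790]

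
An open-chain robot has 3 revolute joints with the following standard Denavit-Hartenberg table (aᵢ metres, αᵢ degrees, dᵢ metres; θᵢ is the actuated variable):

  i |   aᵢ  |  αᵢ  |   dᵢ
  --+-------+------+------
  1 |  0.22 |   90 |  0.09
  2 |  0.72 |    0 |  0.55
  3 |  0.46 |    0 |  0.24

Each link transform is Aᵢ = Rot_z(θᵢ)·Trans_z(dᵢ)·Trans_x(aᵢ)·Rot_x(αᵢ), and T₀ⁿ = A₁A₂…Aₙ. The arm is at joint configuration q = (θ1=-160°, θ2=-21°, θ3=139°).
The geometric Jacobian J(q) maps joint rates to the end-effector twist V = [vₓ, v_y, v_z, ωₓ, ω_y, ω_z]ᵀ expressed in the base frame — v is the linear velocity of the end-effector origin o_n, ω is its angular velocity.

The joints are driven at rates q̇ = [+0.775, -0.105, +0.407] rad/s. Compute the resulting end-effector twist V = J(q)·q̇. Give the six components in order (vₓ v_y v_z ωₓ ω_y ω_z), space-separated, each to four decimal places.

o_n = [-0.9056, 0.5111, 0.2381]
J₁: ẑ×o_n = [-0.5111, -0.9056, 0.0000], ω = ẑ
J2: z=[-0.3420, 0.9397, 0.0000] o=[-0.2067, -0.0752, 0.0900] → [0.1392, 0.0507, 0.4562, -0.3420, 0.9397, 0.0000]
J3: z=[-0.3420, 0.9397, 0.0000] o=[-1.0265, 0.2117, -0.1680] → [0.3817, 0.1389, -0.2160, -0.3420, 0.9397, 0.0000]
V = J·q̇ = [-0.2554, -0.6506, -0.1358, -0.1033, 0.2838, 0.7750]

-0.2554 -0.6506 -0.1358 -0.1033 0.2838 0.7750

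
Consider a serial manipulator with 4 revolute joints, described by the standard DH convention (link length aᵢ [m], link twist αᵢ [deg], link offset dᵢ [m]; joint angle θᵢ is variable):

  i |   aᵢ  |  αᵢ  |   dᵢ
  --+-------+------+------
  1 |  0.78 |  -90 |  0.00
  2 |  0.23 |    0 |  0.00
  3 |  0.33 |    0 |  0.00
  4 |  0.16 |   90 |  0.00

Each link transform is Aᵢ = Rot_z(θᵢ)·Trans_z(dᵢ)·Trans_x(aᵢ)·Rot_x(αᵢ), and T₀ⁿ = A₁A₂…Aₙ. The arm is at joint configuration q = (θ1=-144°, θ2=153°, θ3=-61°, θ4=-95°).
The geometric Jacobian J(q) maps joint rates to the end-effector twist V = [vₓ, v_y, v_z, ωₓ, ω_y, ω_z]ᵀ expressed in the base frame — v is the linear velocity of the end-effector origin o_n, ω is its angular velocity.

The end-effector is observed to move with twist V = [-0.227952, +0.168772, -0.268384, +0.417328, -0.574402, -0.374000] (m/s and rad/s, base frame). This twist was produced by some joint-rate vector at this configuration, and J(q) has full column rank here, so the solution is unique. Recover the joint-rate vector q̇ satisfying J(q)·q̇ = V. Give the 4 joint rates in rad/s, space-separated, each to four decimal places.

o_n = [-0.5852, -0.4252, -0.4258]
J₁: ẑ×o_n = [0.4252, -0.5852, 0.0000], ω = ẑ
J2: z=[0.5878, -0.8090, 0.0000] o=[-0.6310, -0.4585, 0.0000] → [0.3445, 0.2503, 0.0567, 0.5878, -0.8090, 0.0000]
J3: z=[0.5878, -0.8090, 0.0000] o=[-0.4652, -0.3380, -0.1044] → [0.2600, 0.1889, -0.1483, 0.5878, -0.8090, 0.0000]
J4: z=[0.5878, -0.8090, 0.0000] o=[-0.4559, -0.3312, -0.4342] → [-0.0068, -0.0049, -0.1598, 0.5878, -0.8090, 0.0000]
q̇ = J⁺·V = [-0.3740, -0.7560, 0.7550, 0.7110]

-0.3740 -0.7560 0.7550 0.7110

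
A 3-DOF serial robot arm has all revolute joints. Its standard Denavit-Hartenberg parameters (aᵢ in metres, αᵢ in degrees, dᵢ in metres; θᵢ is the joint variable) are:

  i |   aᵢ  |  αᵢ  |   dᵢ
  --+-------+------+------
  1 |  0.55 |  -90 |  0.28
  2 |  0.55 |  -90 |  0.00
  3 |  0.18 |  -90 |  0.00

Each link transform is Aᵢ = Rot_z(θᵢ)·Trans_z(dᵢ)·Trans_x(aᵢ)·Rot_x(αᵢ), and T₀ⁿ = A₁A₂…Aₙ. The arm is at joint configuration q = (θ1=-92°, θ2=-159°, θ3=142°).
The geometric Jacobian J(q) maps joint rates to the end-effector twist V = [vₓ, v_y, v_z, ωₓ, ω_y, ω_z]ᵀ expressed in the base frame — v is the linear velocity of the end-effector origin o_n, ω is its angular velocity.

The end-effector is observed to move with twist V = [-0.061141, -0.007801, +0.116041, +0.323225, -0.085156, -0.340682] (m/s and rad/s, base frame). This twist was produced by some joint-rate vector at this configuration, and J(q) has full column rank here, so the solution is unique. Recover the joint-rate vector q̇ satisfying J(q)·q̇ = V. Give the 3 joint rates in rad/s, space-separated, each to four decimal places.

o_n = [-0.1166, -0.1650, 0.4263]
J₁: ẑ×o_n = [0.1650, -0.1166, 0.0000], ω = ẑ
J2: z=[0.9994, -0.0349, 0.0000] o=[-0.0192, -0.5497, 0.2800] → [-0.0051, -0.1462, 0.3810, 0.9994, -0.0349, 0.0000]
J3: z=[-0.0125, -0.3581, 0.9336] o=[-0.0013, -0.0365, 0.4771] → [0.1381, -0.1083, -0.0397, -0.0125, -0.3581, 0.9336]
q̇ = J⁺·V = [-0.5330, 0.3260, 0.2060]

-0.5330 0.3260 0.2060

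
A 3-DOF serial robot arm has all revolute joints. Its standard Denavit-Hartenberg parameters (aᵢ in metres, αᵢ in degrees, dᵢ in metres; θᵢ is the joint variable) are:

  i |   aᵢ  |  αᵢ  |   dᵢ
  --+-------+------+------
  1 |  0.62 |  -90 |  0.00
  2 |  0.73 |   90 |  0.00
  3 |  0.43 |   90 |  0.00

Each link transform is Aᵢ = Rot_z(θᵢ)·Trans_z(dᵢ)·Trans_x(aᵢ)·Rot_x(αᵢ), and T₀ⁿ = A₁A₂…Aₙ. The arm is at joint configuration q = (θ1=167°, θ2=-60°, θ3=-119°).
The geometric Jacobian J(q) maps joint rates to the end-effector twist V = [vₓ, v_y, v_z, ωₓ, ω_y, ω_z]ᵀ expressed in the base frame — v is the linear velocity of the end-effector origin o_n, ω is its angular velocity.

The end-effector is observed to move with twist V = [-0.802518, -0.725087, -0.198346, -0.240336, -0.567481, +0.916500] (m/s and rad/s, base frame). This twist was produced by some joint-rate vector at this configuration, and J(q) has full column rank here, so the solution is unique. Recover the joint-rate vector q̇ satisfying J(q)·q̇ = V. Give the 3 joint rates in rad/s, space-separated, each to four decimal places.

o_n = [-0.7736, 0.5646, 0.4517]
J₁: ẑ×o_n = [-0.5646, -0.7736, 0.0000], ω = ẑ
J2: z=[-0.2250, -0.9744, 0.0000] o=[-0.6041, 0.1395, 0.0000] → [-0.4401, 0.1016, -0.2608, -0.2250, -0.9744, 0.0000]
J3: z=[0.8438, -0.1948, 0.5000] o=[-0.9598, 0.2216, 0.6322] → [-0.1363, 0.2454, 0.3257, 0.8438, -0.1948, 0.5000]
q̇ = J⁺·V = [0.9780, 0.6070, -0.1230]

0.9780 0.6070 -0.1230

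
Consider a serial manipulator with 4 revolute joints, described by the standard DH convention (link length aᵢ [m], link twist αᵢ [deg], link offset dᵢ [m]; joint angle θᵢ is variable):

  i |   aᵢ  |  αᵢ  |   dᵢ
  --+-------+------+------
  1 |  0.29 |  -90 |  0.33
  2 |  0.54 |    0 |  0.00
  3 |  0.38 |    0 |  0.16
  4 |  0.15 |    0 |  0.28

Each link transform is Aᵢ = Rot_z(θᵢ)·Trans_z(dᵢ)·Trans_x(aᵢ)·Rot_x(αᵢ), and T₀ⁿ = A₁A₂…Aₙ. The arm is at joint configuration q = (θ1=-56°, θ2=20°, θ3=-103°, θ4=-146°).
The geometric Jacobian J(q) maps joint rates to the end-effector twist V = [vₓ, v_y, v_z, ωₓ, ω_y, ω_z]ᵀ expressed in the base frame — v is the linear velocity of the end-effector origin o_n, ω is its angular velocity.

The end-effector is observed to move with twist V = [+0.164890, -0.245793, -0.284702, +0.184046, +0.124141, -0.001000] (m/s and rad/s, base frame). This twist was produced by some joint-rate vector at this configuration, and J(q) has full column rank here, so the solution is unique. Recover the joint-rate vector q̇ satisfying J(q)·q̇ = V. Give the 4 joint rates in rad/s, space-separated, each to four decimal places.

o_n = [0.7816, -0.3719, 0.4093]
J₁: ẑ×o_n = [0.3719, 0.7816, -0.0000], ω = ẑ
J2: z=[0.8290, 0.5592, 0.0000] o=[0.1622, -0.2404, 0.3300] → [0.0443, -0.0657, -0.4553, 0.8290, 0.5592, 0.0000]
J3: z=[0.8290, 0.5592, 0.0000] o=[0.4459, -0.6611, 0.1453] → [0.1476, -0.2188, 0.0521, 0.8290, 0.5592, 0.0000]
J4: z=[0.8290, 0.5592, 0.0000] o=[0.6045, -0.6100, 0.5225] → [-0.0633, 0.0939, 0.0984, 0.8290, 0.5592, 0.0000]
q̇ = J⁺·V = [-0.0010, 0.5040, 0.5930, -0.8750]

-0.0010 0.5040 0.5930 -0.8750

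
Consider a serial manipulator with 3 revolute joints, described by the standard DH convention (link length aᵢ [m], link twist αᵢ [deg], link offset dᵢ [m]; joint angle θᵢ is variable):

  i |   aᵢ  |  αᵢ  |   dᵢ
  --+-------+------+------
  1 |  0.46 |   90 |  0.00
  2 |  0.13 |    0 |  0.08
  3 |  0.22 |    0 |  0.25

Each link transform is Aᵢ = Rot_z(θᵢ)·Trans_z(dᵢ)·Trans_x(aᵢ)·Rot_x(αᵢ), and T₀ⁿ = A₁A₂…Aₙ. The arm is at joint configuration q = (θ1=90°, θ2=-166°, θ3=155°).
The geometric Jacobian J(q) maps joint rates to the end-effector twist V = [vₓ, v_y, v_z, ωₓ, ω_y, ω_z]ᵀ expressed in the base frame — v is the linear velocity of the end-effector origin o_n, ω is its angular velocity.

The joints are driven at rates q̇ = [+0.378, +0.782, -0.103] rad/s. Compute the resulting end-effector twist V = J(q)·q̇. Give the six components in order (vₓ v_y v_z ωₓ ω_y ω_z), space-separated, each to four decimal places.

o_n = [0.3300, 0.5498, -0.0734]
J₁: ẑ×o_n = [-0.5498, 0.3300, 0.0000], ω = ẑ
J2: z=[1.0000, -0.0000, 0.0000] o=[0.0000, 0.4600, 0.0000] → [-0.0000, 0.0734, 0.0898, 1.0000, -0.0000, 0.0000]
J3: z=[1.0000, -0.0000, 0.0000] o=[0.0800, 0.3339, -0.0314] → [-0.0000, 0.0420, 0.2160, 1.0000, -0.0000, 0.0000]
V = J·q̇ = [-0.2078, 0.1778, 0.0480, 0.6790, -0.0000, 0.3780]

-0.2078 0.1778 0.0480 0.6790 -0.0000 0.3780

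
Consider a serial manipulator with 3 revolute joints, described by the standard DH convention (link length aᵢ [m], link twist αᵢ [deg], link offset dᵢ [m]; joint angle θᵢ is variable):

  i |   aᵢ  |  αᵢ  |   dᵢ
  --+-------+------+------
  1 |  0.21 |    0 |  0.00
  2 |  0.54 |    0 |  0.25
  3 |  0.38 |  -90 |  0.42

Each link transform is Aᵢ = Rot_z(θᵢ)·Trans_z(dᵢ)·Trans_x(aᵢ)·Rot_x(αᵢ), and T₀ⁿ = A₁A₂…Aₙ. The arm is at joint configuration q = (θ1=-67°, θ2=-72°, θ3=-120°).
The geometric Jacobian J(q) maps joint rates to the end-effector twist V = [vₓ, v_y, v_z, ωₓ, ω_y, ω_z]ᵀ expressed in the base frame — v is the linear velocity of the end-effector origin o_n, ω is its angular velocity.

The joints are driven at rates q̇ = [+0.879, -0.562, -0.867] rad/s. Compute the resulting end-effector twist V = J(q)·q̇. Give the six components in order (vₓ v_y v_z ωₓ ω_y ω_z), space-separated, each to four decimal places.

o_n = [-0.3980, -0.1746, 0.6700]
J₁: ẑ×o_n = [0.1746, -0.3980, 0.0000], ω = ẑ
J2: z=[0.0000, 0.0000, 1.0000] o=[0.0821, -0.1933, 0.0000] → [-0.0187, -0.4801, 0.0000, 0.0000, 0.0000, 1.0000]
J3: z=[0.0000, 0.0000, 1.0000] o=[-0.3255, -0.5476, 0.2500] → [-0.3730, -0.0725, 0.0000, 0.0000, 0.0000, 1.0000]
V = J·q̇ = [0.4874, -0.0172, 0.0000, 0.0000, 0.0000, -0.5500]

0.4874 -0.0172 0.0000 0.0000 0.0000 -0.5500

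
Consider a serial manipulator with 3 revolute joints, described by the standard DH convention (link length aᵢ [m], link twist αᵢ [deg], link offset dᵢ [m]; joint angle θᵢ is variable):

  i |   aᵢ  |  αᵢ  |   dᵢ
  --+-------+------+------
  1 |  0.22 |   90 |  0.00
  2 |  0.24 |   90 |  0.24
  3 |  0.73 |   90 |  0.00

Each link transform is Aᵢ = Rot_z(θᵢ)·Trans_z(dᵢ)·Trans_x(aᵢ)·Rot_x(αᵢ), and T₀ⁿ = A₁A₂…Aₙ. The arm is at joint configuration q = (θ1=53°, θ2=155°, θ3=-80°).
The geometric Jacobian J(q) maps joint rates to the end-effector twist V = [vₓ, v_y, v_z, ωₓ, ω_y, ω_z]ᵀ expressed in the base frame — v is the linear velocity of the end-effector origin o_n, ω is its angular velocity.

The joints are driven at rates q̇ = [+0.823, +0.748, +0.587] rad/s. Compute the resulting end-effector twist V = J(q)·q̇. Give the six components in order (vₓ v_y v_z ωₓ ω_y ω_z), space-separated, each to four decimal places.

o_n = [-0.4501, 0.1984, 0.1550]
J₁: ẑ×o_n = [-0.1984, -0.4501, 0.0000], ω = ẑ
J2: z=[0.7986, -0.6018, 0.0000] o=[0.1324, 0.1757, 0.0000] → [-0.0933, -0.1238, -0.3324, 0.7986, -0.6018, 0.0000]
J3: z=[0.2543, 0.3375, 0.9063] o=[0.1932, -0.1425, 0.1014] → [-0.2909, -0.5966, 0.3038, 0.2543, 0.3375, 0.9063]
V = J·q̇ = [-0.4038, -0.8133, -0.0703, 0.7467, -0.2520, 1.3550]

-0.4038 -0.8133 -0.0703 0.7467 -0.2520 1.3550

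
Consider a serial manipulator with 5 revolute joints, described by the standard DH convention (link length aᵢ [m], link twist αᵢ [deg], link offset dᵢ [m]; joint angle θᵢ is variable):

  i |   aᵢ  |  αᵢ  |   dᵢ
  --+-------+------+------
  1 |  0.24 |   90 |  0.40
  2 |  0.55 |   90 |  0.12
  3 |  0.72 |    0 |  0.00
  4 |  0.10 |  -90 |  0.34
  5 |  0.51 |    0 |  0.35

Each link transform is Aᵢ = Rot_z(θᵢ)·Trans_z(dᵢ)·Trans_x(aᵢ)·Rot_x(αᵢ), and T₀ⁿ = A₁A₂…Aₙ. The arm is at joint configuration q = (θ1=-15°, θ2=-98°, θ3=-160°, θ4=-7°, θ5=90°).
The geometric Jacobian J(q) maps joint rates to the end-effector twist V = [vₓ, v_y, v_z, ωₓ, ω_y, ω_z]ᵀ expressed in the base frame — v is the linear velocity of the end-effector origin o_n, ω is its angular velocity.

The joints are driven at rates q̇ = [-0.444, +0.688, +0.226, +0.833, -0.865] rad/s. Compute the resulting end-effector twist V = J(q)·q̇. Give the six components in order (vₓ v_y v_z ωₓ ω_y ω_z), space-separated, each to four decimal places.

0.1499 0.0444 0.1191 -1.3830 -1.2143 -0.1039

o_n = [0.5407, 0.3622, 0.5202]
J₁: ẑ×o_n = [-0.3622, 0.5407, 0.0000], ω = ẑ
J2: z=[-0.2588, -0.9659, 0.0000] o=[0.2318, -0.0621, 0.4000] → [-0.1161, 0.0311, 0.1886, -0.2588, -0.9659, 0.0000]
J3: z=[-0.9565, 0.2563, 0.1392] o=[0.1268, -0.1582, -0.1446] → [0.0980, 0.6936, -0.6038, -0.9565, 0.2563, 0.1392]
J4: z=[-0.9565, 0.2563, 0.1392] o=[0.2815, 0.0553, 0.5253] → [-0.0440, 0.0312, -0.3600, -0.9565, 0.2563, 0.1392]
J5: z=[0.2219, 0.9493, -0.2228] o=[-0.0248, 0.1606, 0.6692] → [-0.0965, -0.0929, -0.4921, 0.2219, 0.9493, -0.2228]
V = J·q̇ = [0.1499, 0.0444, 0.1191, -1.3830, -1.2143, -0.1039]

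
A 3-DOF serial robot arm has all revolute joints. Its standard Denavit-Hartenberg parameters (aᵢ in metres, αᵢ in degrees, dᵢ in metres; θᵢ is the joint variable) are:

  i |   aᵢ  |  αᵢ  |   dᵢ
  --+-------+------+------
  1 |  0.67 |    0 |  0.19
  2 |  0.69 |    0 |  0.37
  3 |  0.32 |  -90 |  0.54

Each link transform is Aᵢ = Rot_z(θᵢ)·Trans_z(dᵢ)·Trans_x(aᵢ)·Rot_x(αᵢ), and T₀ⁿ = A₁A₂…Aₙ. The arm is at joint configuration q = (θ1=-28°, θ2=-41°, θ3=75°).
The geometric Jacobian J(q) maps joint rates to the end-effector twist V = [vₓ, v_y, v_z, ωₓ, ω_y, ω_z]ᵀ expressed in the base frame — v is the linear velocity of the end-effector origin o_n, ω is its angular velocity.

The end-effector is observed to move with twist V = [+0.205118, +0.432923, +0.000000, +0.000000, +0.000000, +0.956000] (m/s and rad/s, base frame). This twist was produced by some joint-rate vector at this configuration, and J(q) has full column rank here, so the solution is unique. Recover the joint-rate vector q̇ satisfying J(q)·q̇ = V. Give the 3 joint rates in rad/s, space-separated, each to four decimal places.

0.0800 0.2490 0.6270

o_n = [1.1571, -0.9253, 1.1000]
J₁: ẑ×o_n = [0.9253, 1.1571, -0.0000], ω = ẑ
J2: z=[0.0000, 0.0000, 1.0000] o=[0.5916, -0.3145, 0.1900] → [0.6107, 0.5655, -0.0000, 0.0000, 0.0000, 1.0000]
J3: z=[0.0000, 0.0000, 1.0000] o=[0.8388, -0.9587, 0.5600] → [-0.0334, 0.3182, 0.0000, 0.0000, 0.0000, 1.0000]
q̇ = J⁺·V = [0.0800, 0.2490, 0.6270]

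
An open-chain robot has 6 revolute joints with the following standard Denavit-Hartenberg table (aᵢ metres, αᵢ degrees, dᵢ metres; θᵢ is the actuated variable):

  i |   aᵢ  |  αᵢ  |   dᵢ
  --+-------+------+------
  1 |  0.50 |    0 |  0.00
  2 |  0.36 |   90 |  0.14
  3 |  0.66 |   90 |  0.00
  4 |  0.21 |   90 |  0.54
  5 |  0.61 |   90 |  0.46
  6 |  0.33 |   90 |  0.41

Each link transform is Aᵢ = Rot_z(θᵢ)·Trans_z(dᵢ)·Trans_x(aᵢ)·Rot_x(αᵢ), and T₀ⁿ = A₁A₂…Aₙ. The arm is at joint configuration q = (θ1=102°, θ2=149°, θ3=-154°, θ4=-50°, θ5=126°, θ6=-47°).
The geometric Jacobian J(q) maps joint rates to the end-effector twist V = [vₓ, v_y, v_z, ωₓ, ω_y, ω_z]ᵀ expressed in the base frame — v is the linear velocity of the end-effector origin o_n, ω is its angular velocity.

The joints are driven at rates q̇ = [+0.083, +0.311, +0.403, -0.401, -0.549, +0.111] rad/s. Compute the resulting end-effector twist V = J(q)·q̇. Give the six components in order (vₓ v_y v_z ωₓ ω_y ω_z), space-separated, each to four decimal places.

o_n = [0.3101, 1.1403, 1.2189]
J₁: ẑ×o_n = [-1.1403, 0.3101, 0.0000], ω = ẑ
J2: z=[0.0000, 0.0000, 1.0000] o=[-0.1040, 0.4891, 0.0000] → [-0.6512, 0.4141, 0.0000, 0.0000, 0.0000, 1.0000]
J3: z=[-0.9455, 0.3256, 0.0000] o=[-0.2212, 0.1487, 0.1400] → [0.3513, 1.0201, -1.1106, -0.9455, 0.3256, 0.0000]
J4: z=[0.1427, 0.4145, 0.8988] o=[-0.0280, 0.7096, -0.1493] → [0.1800, 0.1087, -0.0787, 0.1427, 0.4145, 0.8988]
J5: z=[0.3836, -0.8603, 0.3358] o=[0.2406, 0.9957, 0.2769] → [-0.8590, -0.3381, 0.1152, 0.3836, -0.8603, 0.3358]
J6: z=[0.8220, 0.4838, 0.3003] o=[0.1604, 0.6981, 0.9759] → [-0.0152, -0.1548, 0.2910, 0.8220, 0.4838, 0.3003]
V = J·q̇ = [0.2421, 0.6905, -0.4470, -0.5576, 0.4910, -0.1174]

0.2421 0.6905 -0.4470 -0.5576 0.4910 -0.1174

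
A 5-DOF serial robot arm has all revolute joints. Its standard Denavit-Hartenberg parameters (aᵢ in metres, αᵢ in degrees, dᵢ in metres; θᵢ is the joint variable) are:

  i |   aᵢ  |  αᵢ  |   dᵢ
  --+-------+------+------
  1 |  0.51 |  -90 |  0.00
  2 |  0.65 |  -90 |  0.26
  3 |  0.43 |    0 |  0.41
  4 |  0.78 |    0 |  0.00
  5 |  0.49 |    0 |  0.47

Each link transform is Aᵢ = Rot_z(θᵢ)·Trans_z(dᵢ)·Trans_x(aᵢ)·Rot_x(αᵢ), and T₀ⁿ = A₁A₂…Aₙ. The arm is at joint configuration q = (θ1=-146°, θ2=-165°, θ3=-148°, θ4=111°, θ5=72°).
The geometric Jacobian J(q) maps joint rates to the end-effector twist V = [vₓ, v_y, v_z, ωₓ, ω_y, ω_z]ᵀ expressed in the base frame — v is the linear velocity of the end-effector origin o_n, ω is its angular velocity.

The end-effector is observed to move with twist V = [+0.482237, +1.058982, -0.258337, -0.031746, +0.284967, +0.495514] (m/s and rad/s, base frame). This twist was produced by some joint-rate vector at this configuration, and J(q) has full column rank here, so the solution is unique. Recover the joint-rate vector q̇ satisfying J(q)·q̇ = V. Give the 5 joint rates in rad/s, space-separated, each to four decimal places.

0.9920 -0.2540 -0.6850 0.7520 -0.5810

o_n = [0.8153, -0.2658, 1.1890]
J₁: ẑ×o_n = [0.2658, 0.8153, -0.0000], ω = ẑ
J2: z=[0.5592, -0.8290, 0.0000] o=[-0.4228, -0.2852, 0.0000] → [-0.9857, -0.6649, 1.0373, 0.5592, -0.8290, 0.0000]
J3: z=[-0.2146, -0.1447, 0.9659] o=[0.2431, -0.1496, 0.1682] → [-0.0356, 0.7717, 0.1077, -0.2146, -0.1447, 0.9659]
J4: z=[-0.2146, -0.1447, 0.9659] o=[-0.0095, -0.5949, 0.4699] → [-0.4220, 0.9509, 0.0488, -0.2146, -0.1447, 0.9659]
J5: z=[-0.2146, -0.1447, 0.9659] o=[0.7519, -0.6476, 0.6311] → [-0.4495, 0.1810, -0.0727, -0.2146, -0.1447, 0.9659]
q̇ = J⁺·V = [0.9920, -0.2540, -0.6850, 0.7520, -0.5810]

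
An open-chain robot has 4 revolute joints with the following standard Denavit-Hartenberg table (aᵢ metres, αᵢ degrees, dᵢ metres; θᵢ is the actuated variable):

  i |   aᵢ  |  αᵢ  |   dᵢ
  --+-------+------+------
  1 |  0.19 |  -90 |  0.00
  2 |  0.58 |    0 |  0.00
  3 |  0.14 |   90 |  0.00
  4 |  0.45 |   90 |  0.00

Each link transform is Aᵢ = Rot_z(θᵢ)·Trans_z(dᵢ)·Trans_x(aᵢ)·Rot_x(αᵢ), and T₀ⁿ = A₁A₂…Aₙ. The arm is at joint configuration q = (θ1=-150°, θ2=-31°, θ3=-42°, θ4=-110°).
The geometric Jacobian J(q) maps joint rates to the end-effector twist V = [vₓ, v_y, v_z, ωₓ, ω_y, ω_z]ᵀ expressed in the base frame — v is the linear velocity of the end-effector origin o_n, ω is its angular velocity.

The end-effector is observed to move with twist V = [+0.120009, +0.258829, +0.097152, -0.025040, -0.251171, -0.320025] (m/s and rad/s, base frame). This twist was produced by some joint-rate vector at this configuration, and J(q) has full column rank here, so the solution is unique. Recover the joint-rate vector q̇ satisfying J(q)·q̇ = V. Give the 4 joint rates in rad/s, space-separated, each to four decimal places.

o_n = [-0.8030, 0.0247, 0.2854]
J₁: ẑ×o_n = [-0.0247, -0.8030, 0.0000], ω = ẑ
J2: z=[0.5000, -0.8660, 0.0000] o=[-0.1645, -0.0950, 0.0000] → [-0.2472, -0.1427, -0.4931, 0.5000, -0.8660, 0.0000]
J3: z=[0.5000, -0.8660, 0.0000] o=[-0.5951, -0.3436, 0.2987] → [0.0115, 0.0067, 0.0041, 0.5000, -0.8660, 0.0000]
J4: z=[0.8282, 0.4782, 0.2924] o=[-0.6305, -0.3640, 0.4326] → [-0.1840, 0.0715, 0.4044, 0.8282, 0.4782, 0.2924]
q̇ = J⁺·V = [-0.2750, -0.3190, 0.5240, -0.1540]

-0.2750 -0.3190 0.5240 -0.1540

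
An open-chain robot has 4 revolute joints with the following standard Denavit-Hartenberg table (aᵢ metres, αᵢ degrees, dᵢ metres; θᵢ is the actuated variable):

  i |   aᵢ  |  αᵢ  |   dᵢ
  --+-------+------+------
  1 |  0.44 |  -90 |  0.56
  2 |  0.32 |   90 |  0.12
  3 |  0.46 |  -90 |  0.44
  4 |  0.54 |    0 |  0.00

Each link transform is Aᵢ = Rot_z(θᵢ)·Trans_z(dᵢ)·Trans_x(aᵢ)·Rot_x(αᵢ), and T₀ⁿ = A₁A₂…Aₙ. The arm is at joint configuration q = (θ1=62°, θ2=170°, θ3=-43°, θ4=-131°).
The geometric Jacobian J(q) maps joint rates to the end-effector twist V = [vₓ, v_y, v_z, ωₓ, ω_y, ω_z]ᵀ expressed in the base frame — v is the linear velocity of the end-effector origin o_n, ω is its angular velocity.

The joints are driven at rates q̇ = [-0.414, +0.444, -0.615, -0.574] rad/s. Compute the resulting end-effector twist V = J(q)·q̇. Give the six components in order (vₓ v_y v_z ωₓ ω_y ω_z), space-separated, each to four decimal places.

o_n = [0.0497, 0.1954, -0.3437]
J₁: ẑ×o_n = [-0.1954, 0.0497, 0.0000], ω = ẑ
J2: z=[-0.8829, 0.4695, 0.0000] o=[0.2066, 0.3885, 0.5600] → [-0.4242, -0.7979, 0.2441, -0.8829, 0.4695, 0.0000]
J3: z=[0.0815, 0.1533, -0.9848] o=[-0.0473, 0.1666, 0.5044] → [-0.1016, -0.0264, -0.0125, 0.0815, 0.1533, -0.9848]
J4: z=[-0.9611, -0.2497, -0.1184] o=[0.1100, -0.2058, 0.0127] → [0.1365, -0.3353, -0.4006, -0.9611, -0.2497, -0.1184]
V = J·q̇ = [-0.1233, -0.1661, 0.3461, 0.1095, 0.2575, 0.2596]

-0.1233 -0.1661 0.3461 0.1095 0.2575 0.2596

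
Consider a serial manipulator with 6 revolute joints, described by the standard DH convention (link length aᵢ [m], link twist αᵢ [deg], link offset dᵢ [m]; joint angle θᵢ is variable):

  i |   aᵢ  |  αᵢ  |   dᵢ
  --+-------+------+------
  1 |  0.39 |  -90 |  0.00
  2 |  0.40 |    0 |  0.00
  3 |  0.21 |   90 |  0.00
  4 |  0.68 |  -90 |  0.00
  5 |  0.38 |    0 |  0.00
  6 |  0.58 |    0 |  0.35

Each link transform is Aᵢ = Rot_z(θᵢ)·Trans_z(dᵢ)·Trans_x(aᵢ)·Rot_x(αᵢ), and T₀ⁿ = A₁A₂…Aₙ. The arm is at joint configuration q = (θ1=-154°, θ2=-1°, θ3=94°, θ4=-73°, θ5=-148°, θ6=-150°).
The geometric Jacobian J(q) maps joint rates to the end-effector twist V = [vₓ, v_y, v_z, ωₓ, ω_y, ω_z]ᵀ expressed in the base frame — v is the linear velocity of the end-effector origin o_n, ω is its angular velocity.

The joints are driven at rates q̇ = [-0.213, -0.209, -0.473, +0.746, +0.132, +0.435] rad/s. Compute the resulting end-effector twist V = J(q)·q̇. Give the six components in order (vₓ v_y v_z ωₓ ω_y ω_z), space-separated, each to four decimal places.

o_n = [-0.6161, 0.2560, -0.7047]
J₁: ẑ×o_n = [-0.2560, -0.6161, 0.0000], ω = ẑ
J2: z=[0.4384, -0.8988, 0.0000] o=[-0.3505, -0.1710, 0.0000] → [0.6334, 0.3089, -0.0515, 0.4384, -0.8988, 0.0000]
J3: z=[0.4384, -0.8988, 0.0000] o=[-0.7100, -0.3463, 0.0070] → [0.6396, 0.3120, 0.3485, 0.4384, -0.8988, 0.0000]
J4: z=[-0.8976, -0.4378, -0.0523] o=[-0.7001, -0.3415, -0.2027] → [0.2510, -0.4549, -0.4995, -0.8976, -0.4378, -0.0523]
J5: z=[0.1732, -0.2408, -0.9550] o=[-0.9758, 0.2476, -0.4013] → [0.0811, -0.2910, 0.0881, 0.1732, -0.2408, -0.9550]
J6: z=[0.1732, -0.2408, -0.9550] o=[-1.0259, -0.1197, -0.3177] → [0.4520, -0.3244, 0.1638, 0.1732, -0.2408, -0.9550]
V = J·q̇ = [0.0142, -0.5998, -0.4438, -0.8704, 0.1498, -0.7935]

0.0142 -0.5998 -0.4438 -0.8704 0.1498 -0.7935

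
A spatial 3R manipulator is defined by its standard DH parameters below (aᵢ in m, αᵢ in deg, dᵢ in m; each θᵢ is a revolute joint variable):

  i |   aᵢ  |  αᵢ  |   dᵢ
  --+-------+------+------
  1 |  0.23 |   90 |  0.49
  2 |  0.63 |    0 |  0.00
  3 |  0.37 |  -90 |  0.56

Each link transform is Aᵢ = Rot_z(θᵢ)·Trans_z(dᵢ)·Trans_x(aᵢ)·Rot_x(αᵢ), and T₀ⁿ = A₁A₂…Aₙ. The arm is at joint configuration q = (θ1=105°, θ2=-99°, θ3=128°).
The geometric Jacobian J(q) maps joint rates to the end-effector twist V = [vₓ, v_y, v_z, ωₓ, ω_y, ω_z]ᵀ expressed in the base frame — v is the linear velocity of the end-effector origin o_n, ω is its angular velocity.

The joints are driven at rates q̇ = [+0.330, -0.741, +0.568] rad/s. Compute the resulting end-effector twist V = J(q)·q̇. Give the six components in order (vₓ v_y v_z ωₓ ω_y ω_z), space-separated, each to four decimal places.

-0.0816 -0.2758 0.0170 -0.1671 -0.0448 0.3300

o_n = [0.4231, 0.5845, 0.0471]
J₁: ẑ×o_n = [-0.5845, 0.4231, 0.0000], ω = ẑ
J2: z=[0.9659, 0.2588, 0.0000] o=[-0.0595, 0.2222, 0.4900] → [-0.1146, 0.4278, 0.2251, 0.9659, 0.2588, 0.0000]
J3: z=[0.9659, 0.2588, 0.0000] o=[-0.0340, 0.1270, -0.1322] → [0.0464, -0.1733, 0.3236, 0.9659, 0.2588, 0.0000]
V = J·q̇ = [-0.0816, -0.2758, 0.0170, -0.1671, -0.0448, 0.3300]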